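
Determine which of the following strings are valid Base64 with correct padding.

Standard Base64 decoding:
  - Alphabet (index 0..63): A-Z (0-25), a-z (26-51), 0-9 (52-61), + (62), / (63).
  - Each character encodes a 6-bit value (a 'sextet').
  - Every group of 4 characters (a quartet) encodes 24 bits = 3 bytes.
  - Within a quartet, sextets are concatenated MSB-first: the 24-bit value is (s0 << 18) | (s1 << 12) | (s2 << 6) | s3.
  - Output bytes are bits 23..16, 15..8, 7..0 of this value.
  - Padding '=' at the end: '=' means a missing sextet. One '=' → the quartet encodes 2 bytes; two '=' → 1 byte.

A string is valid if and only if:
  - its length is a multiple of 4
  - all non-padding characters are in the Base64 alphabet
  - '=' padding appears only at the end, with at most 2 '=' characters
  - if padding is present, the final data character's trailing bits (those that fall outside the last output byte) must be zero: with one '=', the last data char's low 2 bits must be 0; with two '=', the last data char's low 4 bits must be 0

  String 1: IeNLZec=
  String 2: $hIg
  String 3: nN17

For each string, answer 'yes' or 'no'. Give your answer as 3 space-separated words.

String 1: 'IeNLZec=' → valid
String 2: '$hIg' → invalid (bad char(s): ['$'])
String 3: 'nN17' → valid

Answer: yes no yes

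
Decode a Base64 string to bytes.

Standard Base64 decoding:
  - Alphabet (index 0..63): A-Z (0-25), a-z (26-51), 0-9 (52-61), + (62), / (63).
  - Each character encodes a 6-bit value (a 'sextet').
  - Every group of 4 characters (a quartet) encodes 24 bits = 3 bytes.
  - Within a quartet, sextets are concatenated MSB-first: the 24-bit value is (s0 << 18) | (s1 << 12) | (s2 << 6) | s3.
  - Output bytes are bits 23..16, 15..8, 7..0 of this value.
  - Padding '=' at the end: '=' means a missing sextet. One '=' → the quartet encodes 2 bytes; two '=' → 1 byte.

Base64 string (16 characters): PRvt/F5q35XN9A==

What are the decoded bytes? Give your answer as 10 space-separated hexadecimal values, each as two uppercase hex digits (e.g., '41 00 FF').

After char 0 ('P'=15): chars_in_quartet=1 acc=0xF bytes_emitted=0
After char 1 ('R'=17): chars_in_quartet=2 acc=0x3D1 bytes_emitted=0
After char 2 ('v'=47): chars_in_quartet=3 acc=0xF46F bytes_emitted=0
After char 3 ('t'=45): chars_in_quartet=4 acc=0x3D1BED -> emit 3D 1B ED, reset; bytes_emitted=3
After char 4 ('/'=63): chars_in_quartet=1 acc=0x3F bytes_emitted=3
After char 5 ('F'=5): chars_in_quartet=2 acc=0xFC5 bytes_emitted=3
After char 6 ('5'=57): chars_in_quartet=3 acc=0x3F179 bytes_emitted=3
After char 7 ('q'=42): chars_in_quartet=4 acc=0xFC5E6A -> emit FC 5E 6A, reset; bytes_emitted=6
After char 8 ('3'=55): chars_in_quartet=1 acc=0x37 bytes_emitted=6
After char 9 ('5'=57): chars_in_quartet=2 acc=0xDF9 bytes_emitted=6
After char 10 ('X'=23): chars_in_quartet=3 acc=0x37E57 bytes_emitted=6
After char 11 ('N'=13): chars_in_quartet=4 acc=0xDF95CD -> emit DF 95 CD, reset; bytes_emitted=9
After char 12 ('9'=61): chars_in_quartet=1 acc=0x3D bytes_emitted=9
After char 13 ('A'=0): chars_in_quartet=2 acc=0xF40 bytes_emitted=9
Padding '==': partial quartet acc=0xF40 -> emit F4; bytes_emitted=10

Answer: 3D 1B ED FC 5E 6A DF 95 CD F4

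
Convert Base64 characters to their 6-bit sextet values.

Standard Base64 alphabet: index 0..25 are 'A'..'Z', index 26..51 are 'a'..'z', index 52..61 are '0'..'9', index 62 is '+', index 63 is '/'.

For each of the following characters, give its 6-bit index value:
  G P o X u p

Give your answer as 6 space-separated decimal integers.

'G': A..Z range, ord('G') − ord('A') = 6
'P': A..Z range, ord('P') − ord('A') = 15
'o': a..z range, 26 + ord('o') − ord('a') = 40
'X': A..Z range, ord('X') − ord('A') = 23
'u': a..z range, 26 + ord('u') − ord('a') = 46
'p': a..z range, 26 + ord('p') − ord('a') = 41

Answer: 6 15 40 23 46 41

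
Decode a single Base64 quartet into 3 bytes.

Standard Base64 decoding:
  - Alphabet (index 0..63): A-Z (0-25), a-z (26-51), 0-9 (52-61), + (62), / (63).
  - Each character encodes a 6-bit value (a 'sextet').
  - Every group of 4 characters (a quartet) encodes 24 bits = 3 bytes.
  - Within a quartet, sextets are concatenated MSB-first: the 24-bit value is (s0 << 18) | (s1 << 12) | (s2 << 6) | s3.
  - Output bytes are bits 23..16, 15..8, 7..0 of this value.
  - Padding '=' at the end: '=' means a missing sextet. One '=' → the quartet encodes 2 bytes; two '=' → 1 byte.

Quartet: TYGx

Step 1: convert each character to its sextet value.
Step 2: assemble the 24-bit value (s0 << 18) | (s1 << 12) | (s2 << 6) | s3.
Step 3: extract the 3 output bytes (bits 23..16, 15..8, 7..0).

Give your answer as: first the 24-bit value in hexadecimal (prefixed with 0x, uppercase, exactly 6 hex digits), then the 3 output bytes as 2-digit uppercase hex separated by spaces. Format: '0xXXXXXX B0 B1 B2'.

Answer: 0x4D81B1 4D 81 B1

Derivation:
Sextets: T=19, Y=24, G=6, x=49
24-bit: (19<<18) | (24<<12) | (6<<6) | 49
      = 0x4C0000 | 0x018000 | 0x000180 | 0x000031
      = 0x4D81B1
Bytes: (v>>16)&0xFF=4D, (v>>8)&0xFF=81, v&0xFF=B1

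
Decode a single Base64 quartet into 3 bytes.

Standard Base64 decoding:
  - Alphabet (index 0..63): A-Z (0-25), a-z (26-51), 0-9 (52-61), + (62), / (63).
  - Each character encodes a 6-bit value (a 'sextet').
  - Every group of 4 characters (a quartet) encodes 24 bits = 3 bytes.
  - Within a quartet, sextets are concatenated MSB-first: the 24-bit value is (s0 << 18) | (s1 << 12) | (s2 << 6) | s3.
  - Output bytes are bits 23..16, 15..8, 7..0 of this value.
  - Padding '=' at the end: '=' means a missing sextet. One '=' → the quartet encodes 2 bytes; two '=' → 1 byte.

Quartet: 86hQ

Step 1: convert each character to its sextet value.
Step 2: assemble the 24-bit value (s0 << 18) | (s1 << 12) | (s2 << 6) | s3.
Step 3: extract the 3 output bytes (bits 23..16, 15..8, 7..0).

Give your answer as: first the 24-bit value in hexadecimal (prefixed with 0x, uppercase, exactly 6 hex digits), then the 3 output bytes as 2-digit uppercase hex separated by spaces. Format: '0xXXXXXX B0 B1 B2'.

Sextets: 8=60, 6=58, h=33, Q=16
24-bit: (60<<18) | (58<<12) | (33<<6) | 16
      = 0xF00000 | 0x03A000 | 0x000840 | 0x000010
      = 0xF3A850
Bytes: (v>>16)&0xFF=F3, (v>>8)&0xFF=A8, v&0xFF=50

Answer: 0xF3A850 F3 A8 50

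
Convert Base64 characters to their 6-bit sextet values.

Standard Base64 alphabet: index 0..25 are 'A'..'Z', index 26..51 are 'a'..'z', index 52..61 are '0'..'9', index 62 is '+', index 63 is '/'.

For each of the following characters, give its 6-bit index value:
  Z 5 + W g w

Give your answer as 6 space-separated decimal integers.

'Z': A..Z range, ord('Z') − ord('A') = 25
'5': 0..9 range, 52 + ord('5') − ord('0') = 57
'+': index 62
'W': A..Z range, ord('W') − ord('A') = 22
'g': a..z range, 26 + ord('g') − ord('a') = 32
'w': a..z range, 26 + ord('w') − ord('a') = 48

Answer: 25 57 62 22 32 48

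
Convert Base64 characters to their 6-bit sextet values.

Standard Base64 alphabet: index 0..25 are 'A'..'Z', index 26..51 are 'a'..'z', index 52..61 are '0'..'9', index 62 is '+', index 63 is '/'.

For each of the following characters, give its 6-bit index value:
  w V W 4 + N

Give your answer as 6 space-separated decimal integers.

Answer: 48 21 22 56 62 13

Derivation:
'w': a..z range, 26 + ord('w') − ord('a') = 48
'V': A..Z range, ord('V') − ord('A') = 21
'W': A..Z range, ord('W') − ord('A') = 22
'4': 0..9 range, 52 + ord('4') − ord('0') = 56
'+': index 62
'N': A..Z range, ord('N') − ord('A') = 13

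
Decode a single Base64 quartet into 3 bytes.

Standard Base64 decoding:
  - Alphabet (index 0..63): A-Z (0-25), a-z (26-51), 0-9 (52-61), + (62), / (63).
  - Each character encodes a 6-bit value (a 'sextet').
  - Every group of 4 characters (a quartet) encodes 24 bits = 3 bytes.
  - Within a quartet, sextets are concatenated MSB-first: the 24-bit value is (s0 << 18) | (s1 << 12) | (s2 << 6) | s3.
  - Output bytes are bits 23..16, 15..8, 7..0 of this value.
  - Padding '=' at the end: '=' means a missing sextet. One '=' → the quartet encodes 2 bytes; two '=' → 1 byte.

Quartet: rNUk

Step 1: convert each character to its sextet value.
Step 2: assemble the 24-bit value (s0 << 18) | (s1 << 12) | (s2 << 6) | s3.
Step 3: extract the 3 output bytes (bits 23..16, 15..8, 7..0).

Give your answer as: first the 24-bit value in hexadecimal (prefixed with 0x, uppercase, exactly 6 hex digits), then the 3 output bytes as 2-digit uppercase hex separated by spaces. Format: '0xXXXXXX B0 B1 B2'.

Sextets: r=43, N=13, U=20, k=36
24-bit: (43<<18) | (13<<12) | (20<<6) | 36
      = 0xAC0000 | 0x00D000 | 0x000500 | 0x000024
      = 0xACD524
Bytes: (v>>16)&0xFF=AC, (v>>8)&0xFF=D5, v&0xFF=24

Answer: 0xACD524 AC D5 24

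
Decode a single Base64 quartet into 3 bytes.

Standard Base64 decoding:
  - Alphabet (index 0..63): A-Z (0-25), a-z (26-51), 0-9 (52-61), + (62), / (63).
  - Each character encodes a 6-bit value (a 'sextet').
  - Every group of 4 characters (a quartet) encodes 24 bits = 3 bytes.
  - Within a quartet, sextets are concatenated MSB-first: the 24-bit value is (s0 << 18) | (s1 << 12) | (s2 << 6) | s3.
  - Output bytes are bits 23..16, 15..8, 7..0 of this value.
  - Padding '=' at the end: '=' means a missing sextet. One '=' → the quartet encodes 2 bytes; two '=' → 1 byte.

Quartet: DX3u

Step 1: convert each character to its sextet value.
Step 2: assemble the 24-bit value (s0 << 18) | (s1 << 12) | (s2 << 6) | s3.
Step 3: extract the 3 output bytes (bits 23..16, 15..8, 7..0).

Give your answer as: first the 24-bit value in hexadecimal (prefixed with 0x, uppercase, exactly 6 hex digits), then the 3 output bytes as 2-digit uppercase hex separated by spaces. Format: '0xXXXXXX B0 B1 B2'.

Sextets: D=3, X=23, 3=55, u=46
24-bit: (3<<18) | (23<<12) | (55<<6) | 46
      = 0x0C0000 | 0x017000 | 0x000DC0 | 0x00002E
      = 0x0D7DEE
Bytes: (v>>16)&0xFF=0D, (v>>8)&0xFF=7D, v&0xFF=EE

Answer: 0x0D7DEE 0D 7D EE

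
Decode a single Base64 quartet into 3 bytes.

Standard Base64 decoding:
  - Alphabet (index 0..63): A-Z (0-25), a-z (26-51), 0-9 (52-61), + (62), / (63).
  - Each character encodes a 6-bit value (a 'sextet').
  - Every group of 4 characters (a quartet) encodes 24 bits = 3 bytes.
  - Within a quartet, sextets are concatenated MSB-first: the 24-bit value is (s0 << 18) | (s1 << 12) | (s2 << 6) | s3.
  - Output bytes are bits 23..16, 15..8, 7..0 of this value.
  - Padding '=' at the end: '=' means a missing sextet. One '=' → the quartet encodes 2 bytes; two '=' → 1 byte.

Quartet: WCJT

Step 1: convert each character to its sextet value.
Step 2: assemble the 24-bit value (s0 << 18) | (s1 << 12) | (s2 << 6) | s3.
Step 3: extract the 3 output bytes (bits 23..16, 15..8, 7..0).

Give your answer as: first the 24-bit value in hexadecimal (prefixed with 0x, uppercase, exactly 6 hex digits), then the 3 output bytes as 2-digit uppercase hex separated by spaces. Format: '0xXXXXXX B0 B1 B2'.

Sextets: W=22, C=2, J=9, T=19
24-bit: (22<<18) | (2<<12) | (9<<6) | 19
      = 0x580000 | 0x002000 | 0x000240 | 0x000013
      = 0x582253
Bytes: (v>>16)&0xFF=58, (v>>8)&0xFF=22, v&0xFF=53

Answer: 0x582253 58 22 53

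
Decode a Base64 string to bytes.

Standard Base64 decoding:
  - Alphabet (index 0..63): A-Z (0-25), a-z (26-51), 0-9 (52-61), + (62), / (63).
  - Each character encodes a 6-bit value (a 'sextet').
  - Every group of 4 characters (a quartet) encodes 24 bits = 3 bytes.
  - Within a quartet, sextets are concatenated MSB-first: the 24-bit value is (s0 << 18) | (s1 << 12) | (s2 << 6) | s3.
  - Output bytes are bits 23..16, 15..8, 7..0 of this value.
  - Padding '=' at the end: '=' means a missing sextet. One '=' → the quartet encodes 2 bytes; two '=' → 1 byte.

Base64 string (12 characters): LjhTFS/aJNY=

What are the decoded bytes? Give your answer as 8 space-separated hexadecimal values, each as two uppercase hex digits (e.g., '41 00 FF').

After char 0 ('L'=11): chars_in_quartet=1 acc=0xB bytes_emitted=0
After char 1 ('j'=35): chars_in_quartet=2 acc=0x2E3 bytes_emitted=0
After char 2 ('h'=33): chars_in_quartet=3 acc=0xB8E1 bytes_emitted=0
After char 3 ('T'=19): chars_in_quartet=4 acc=0x2E3853 -> emit 2E 38 53, reset; bytes_emitted=3
After char 4 ('F'=5): chars_in_quartet=1 acc=0x5 bytes_emitted=3
After char 5 ('S'=18): chars_in_quartet=2 acc=0x152 bytes_emitted=3
After char 6 ('/'=63): chars_in_quartet=3 acc=0x54BF bytes_emitted=3
After char 7 ('a'=26): chars_in_quartet=4 acc=0x152FDA -> emit 15 2F DA, reset; bytes_emitted=6
After char 8 ('J'=9): chars_in_quartet=1 acc=0x9 bytes_emitted=6
After char 9 ('N'=13): chars_in_quartet=2 acc=0x24D bytes_emitted=6
After char 10 ('Y'=24): chars_in_quartet=3 acc=0x9358 bytes_emitted=6
Padding '=': partial quartet acc=0x9358 -> emit 24 D6; bytes_emitted=8

Answer: 2E 38 53 15 2F DA 24 D6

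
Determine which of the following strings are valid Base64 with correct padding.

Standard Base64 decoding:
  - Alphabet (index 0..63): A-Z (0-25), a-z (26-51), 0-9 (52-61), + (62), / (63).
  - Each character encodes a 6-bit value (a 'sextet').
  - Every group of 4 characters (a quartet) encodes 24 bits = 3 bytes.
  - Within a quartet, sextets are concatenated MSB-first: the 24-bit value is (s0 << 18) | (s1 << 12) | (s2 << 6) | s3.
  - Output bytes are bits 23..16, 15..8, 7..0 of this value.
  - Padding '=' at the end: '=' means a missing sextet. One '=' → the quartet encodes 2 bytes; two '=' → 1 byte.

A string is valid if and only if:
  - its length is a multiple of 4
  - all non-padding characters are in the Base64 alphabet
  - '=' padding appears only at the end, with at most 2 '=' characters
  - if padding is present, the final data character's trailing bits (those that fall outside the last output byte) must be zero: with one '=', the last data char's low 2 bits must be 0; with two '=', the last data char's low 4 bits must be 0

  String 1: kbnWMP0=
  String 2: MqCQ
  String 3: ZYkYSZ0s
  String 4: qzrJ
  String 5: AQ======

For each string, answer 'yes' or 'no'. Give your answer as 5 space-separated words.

Answer: yes yes yes yes no

Derivation:
String 1: 'kbnWMP0=' → valid
String 2: 'MqCQ' → valid
String 3: 'ZYkYSZ0s' → valid
String 4: 'qzrJ' → valid
String 5: 'AQ======' → invalid (6 pad chars (max 2))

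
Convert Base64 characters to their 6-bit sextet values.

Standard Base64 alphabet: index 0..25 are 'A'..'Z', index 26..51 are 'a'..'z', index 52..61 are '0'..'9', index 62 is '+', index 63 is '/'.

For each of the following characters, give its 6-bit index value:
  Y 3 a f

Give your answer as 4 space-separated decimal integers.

Answer: 24 55 26 31

Derivation:
'Y': A..Z range, ord('Y') − ord('A') = 24
'3': 0..9 range, 52 + ord('3') − ord('0') = 55
'a': a..z range, 26 + ord('a') − ord('a') = 26
'f': a..z range, 26 + ord('f') − ord('a') = 31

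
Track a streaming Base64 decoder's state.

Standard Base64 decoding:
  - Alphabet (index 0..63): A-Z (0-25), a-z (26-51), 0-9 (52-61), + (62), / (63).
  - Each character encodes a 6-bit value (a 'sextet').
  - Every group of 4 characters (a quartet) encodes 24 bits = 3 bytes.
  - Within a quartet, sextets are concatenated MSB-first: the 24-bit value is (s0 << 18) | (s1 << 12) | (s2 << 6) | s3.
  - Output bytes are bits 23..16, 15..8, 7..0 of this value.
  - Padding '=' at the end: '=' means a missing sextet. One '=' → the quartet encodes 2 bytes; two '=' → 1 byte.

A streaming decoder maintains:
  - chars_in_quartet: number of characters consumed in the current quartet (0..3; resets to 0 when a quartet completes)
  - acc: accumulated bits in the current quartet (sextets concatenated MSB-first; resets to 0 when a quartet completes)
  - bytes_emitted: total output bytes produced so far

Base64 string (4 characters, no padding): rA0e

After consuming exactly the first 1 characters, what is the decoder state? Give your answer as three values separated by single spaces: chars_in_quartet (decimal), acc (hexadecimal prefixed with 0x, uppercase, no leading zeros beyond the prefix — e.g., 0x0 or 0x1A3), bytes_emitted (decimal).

Answer: 1 0x2B 0

Derivation:
After char 0 ('r'=43): chars_in_quartet=1 acc=0x2B bytes_emitted=0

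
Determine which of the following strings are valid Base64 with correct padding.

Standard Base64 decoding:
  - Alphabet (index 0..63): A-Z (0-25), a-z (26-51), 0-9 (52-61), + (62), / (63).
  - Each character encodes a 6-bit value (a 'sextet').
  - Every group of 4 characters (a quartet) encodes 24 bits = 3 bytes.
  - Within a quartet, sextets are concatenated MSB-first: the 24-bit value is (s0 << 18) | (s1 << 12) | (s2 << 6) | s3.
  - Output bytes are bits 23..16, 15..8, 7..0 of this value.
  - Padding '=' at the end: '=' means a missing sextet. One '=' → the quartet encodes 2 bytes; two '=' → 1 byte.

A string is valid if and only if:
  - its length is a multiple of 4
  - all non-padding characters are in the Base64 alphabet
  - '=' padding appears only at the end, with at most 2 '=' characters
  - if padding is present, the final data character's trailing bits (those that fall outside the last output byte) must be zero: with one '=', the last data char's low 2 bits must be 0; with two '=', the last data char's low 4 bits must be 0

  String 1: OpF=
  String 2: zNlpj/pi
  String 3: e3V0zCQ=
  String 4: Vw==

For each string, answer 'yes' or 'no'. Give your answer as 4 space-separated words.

String 1: 'OpF=' → invalid (bad trailing bits)
String 2: 'zNlpj/pi' → valid
String 3: 'e3V0zCQ=' → valid
String 4: 'Vw==' → valid

Answer: no yes yes yes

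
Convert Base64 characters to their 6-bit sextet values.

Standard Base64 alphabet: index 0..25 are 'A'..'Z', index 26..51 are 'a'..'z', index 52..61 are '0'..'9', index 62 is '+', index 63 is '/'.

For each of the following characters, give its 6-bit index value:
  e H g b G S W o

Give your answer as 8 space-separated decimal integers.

'e': a..z range, 26 + ord('e') − ord('a') = 30
'H': A..Z range, ord('H') − ord('A') = 7
'g': a..z range, 26 + ord('g') − ord('a') = 32
'b': a..z range, 26 + ord('b') − ord('a') = 27
'G': A..Z range, ord('G') − ord('A') = 6
'S': A..Z range, ord('S') − ord('A') = 18
'W': A..Z range, ord('W') − ord('A') = 22
'o': a..z range, 26 + ord('o') − ord('a') = 40

Answer: 30 7 32 27 6 18 22 40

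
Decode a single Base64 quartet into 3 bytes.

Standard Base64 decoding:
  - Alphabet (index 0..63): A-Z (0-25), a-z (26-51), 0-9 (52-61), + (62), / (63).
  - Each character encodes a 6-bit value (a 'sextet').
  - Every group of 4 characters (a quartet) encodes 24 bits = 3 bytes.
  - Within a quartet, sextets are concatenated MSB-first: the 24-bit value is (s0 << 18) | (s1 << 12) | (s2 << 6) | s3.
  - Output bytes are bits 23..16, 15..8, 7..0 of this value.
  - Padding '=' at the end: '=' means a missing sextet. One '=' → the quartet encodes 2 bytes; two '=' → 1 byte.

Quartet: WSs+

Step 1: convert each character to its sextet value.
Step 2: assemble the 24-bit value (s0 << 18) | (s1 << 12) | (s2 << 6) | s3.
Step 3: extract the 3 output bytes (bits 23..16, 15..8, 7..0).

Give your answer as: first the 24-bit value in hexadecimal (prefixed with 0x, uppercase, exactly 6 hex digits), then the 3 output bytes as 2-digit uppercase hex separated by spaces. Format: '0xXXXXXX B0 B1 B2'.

Answer: 0x592B3E 59 2B 3E

Derivation:
Sextets: W=22, S=18, s=44, +=62
24-bit: (22<<18) | (18<<12) | (44<<6) | 62
      = 0x580000 | 0x012000 | 0x000B00 | 0x00003E
      = 0x592B3E
Bytes: (v>>16)&0xFF=59, (v>>8)&0xFF=2B, v&0xFF=3E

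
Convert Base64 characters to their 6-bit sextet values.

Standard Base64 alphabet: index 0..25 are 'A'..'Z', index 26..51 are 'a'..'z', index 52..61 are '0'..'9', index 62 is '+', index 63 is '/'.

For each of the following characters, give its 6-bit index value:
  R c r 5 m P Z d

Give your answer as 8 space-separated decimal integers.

Answer: 17 28 43 57 38 15 25 29

Derivation:
'R': A..Z range, ord('R') − ord('A') = 17
'c': a..z range, 26 + ord('c') − ord('a') = 28
'r': a..z range, 26 + ord('r') − ord('a') = 43
'5': 0..9 range, 52 + ord('5') − ord('0') = 57
'm': a..z range, 26 + ord('m') − ord('a') = 38
'P': A..Z range, ord('P') − ord('A') = 15
'Z': A..Z range, ord('Z') − ord('A') = 25
'd': a..z range, 26 + ord('d') − ord('a') = 29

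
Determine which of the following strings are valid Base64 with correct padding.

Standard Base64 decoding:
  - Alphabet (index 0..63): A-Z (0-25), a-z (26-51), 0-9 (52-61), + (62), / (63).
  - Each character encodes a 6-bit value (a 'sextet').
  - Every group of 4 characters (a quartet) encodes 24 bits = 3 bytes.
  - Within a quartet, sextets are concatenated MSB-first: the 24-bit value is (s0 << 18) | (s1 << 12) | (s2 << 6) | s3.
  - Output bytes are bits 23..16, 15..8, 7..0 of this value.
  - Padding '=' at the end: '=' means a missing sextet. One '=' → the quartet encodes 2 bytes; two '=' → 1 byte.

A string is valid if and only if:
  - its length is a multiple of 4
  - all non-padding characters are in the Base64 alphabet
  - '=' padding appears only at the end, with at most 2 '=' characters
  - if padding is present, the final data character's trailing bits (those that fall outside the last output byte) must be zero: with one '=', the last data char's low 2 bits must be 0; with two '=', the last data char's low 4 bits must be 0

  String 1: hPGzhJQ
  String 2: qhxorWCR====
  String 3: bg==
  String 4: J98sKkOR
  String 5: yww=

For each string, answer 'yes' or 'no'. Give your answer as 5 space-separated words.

String 1: 'hPGzhJQ' → invalid (len=7 not mult of 4)
String 2: 'qhxorWCR====' → invalid (4 pad chars (max 2))
String 3: 'bg==' → valid
String 4: 'J98sKkOR' → valid
String 5: 'yww=' → valid

Answer: no no yes yes yes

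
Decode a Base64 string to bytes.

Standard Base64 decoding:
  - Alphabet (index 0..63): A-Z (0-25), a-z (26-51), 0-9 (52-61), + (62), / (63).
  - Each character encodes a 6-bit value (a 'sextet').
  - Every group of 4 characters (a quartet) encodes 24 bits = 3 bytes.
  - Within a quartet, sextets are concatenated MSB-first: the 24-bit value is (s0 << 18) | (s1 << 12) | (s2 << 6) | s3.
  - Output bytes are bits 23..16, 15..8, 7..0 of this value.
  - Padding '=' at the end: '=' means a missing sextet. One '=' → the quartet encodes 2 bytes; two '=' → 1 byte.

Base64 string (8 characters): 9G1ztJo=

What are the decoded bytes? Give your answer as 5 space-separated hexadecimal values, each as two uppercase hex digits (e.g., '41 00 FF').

Answer: F4 6D 73 B4 9A

Derivation:
After char 0 ('9'=61): chars_in_quartet=1 acc=0x3D bytes_emitted=0
After char 1 ('G'=6): chars_in_quartet=2 acc=0xF46 bytes_emitted=0
After char 2 ('1'=53): chars_in_quartet=3 acc=0x3D1B5 bytes_emitted=0
After char 3 ('z'=51): chars_in_quartet=4 acc=0xF46D73 -> emit F4 6D 73, reset; bytes_emitted=3
After char 4 ('t'=45): chars_in_quartet=1 acc=0x2D bytes_emitted=3
After char 5 ('J'=9): chars_in_quartet=2 acc=0xB49 bytes_emitted=3
After char 6 ('o'=40): chars_in_quartet=3 acc=0x2D268 bytes_emitted=3
Padding '=': partial quartet acc=0x2D268 -> emit B4 9A; bytes_emitted=5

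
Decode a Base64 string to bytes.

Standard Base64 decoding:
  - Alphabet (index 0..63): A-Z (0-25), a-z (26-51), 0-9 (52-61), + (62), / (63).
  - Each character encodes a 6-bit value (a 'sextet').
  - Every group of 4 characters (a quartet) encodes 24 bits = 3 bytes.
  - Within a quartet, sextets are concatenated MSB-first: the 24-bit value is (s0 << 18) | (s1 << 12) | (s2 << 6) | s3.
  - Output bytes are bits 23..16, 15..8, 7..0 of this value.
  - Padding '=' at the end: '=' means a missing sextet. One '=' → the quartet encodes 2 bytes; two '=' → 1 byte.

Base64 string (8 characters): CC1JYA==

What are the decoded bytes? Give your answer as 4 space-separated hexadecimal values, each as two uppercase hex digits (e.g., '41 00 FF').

Answer: 08 2D 49 60

Derivation:
After char 0 ('C'=2): chars_in_quartet=1 acc=0x2 bytes_emitted=0
After char 1 ('C'=2): chars_in_quartet=2 acc=0x82 bytes_emitted=0
After char 2 ('1'=53): chars_in_quartet=3 acc=0x20B5 bytes_emitted=0
After char 3 ('J'=9): chars_in_quartet=4 acc=0x82D49 -> emit 08 2D 49, reset; bytes_emitted=3
After char 4 ('Y'=24): chars_in_quartet=1 acc=0x18 bytes_emitted=3
After char 5 ('A'=0): chars_in_quartet=2 acc=0x600 bytes_emitted=3
Padding '==': partial quartet acc=0x600 -> emit 60; bytes_emitted=4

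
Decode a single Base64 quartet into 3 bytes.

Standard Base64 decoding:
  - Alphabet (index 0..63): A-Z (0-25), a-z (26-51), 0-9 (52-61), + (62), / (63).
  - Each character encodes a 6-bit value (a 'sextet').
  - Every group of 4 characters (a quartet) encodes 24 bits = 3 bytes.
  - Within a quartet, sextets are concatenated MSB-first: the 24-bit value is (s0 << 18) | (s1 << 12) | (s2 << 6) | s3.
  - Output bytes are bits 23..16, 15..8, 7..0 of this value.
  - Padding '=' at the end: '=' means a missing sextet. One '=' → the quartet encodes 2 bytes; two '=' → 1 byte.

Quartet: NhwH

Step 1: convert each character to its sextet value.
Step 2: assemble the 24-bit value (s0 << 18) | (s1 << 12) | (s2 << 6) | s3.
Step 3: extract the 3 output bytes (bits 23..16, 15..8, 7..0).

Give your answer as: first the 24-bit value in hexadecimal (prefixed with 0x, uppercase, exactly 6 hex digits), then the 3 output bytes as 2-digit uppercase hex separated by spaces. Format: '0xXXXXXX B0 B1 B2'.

Answer: 0x361C07 36 1C 07

Derivation:
Sextets: N=13, h=33, w=48, H=7
24-bit: (13<<18) | (33<<12) | (48<<6) | 7
      = 0x340000 | 0x021000 | 0x000C00 | 0x000007
      = 0x361C07
Bytes: (v>>16)&0xFF=36, (v>>8)&0xFF=1C, v&0xFF=07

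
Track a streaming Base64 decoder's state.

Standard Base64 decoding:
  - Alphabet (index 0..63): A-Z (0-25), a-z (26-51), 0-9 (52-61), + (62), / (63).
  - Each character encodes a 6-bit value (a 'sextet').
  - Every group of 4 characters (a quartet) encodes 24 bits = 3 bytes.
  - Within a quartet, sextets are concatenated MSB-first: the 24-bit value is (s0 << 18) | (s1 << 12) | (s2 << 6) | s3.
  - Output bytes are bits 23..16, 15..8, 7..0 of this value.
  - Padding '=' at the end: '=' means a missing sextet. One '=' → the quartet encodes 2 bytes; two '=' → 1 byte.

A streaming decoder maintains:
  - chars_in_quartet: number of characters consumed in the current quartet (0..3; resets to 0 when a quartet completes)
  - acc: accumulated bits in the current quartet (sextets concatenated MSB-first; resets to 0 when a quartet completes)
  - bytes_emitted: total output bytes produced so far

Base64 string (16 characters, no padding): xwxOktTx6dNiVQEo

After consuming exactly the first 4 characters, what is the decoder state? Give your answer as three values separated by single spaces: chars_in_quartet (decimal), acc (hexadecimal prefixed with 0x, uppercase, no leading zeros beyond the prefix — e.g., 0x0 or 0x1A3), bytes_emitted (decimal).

After char 0 ('x'=49): chars_in_quartet=1 acc=0x31 bytes_emitted=0
After char 1 ('w'=48): chars_in_quartet=2 acc=0xC70 bytes_emitted=0
After char 2 ('x'=49): chars_in_quartet=3 acc=0x31C31 bytes_emitted=0
After char 3 ('O'=14): chars_in_quartet=4 acc=0xC70C4E -> emit C7 0C 4E, reset; bytes_emitted=3

Answer: 0 0x0 3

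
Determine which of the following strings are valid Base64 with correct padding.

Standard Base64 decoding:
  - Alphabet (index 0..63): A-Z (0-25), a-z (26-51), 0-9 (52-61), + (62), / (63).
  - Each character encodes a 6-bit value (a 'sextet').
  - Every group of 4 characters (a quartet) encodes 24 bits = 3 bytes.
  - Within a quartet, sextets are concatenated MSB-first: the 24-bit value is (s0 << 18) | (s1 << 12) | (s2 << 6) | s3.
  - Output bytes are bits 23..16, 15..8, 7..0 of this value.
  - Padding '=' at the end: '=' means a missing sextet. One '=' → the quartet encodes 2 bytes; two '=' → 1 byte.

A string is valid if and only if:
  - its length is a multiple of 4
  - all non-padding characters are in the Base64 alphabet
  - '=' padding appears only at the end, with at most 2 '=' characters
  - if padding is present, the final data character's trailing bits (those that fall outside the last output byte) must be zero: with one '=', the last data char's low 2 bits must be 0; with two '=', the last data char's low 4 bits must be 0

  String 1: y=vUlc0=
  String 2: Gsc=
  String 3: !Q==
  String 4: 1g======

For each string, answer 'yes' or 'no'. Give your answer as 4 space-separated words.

String 1: 'y=vUlc0=' → invalid (bad char(s): ['=']; '=' in middle)
String 2: 'Gsc=' → valid
String 3: '!Q==' → invalid (bad char(s): ['!'])
String 4: '1g======' → invalid (6 pad chars (max 2))

Answer: no yes no no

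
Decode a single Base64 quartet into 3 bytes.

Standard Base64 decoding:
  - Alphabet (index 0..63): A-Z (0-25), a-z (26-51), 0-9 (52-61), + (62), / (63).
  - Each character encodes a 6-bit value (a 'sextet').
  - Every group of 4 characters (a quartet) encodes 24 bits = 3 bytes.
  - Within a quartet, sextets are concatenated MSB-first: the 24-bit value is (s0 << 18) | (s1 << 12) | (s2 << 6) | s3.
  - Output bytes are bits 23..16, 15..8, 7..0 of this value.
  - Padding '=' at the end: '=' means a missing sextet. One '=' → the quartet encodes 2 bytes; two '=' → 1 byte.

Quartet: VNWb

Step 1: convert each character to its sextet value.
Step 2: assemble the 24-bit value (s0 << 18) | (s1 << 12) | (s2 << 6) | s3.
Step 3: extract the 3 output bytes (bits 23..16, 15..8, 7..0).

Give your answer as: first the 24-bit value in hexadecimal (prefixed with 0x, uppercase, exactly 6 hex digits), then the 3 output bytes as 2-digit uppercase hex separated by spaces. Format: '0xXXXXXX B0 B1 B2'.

Answer: 0x54D59B 54 D5 9B

Derivation:
Sextets: V=21, N=13, W=22, b=27
24-bit: (21<<18) | (13<<12) | (22<<6) | 27
      = 0x540000 | 0x00D000 | 0x000580 | 0x00001B
      = 0x54D59B
Bytes: (v>>16)&0xFF=54, (v>>8)&0xFF=D5, v&0xFF=9B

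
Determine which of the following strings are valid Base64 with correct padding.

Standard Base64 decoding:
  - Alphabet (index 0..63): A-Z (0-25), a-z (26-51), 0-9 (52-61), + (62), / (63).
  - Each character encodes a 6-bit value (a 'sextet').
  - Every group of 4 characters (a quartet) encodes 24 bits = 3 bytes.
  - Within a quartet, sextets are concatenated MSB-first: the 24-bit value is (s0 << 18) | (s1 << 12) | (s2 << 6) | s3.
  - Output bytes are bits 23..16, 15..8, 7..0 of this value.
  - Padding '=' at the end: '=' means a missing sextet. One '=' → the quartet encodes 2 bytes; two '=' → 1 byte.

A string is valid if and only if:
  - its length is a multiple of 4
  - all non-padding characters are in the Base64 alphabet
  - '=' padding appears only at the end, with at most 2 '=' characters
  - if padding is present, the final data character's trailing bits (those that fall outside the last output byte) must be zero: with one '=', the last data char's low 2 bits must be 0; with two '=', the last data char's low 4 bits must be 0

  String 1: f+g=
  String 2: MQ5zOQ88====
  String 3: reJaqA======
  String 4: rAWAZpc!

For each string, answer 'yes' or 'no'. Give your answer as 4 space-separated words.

String 1: 'f+g=' → valid
String 2: 'MQ5zOQ88====' → invalid (4 pad chars (max 2))
String 3: 'reJaqA======' → invalid (6 pad chars (max 2))
String 4: 'rAWAZpc!' → invalid (bad char(s): ['!'])

Answer: yes no no no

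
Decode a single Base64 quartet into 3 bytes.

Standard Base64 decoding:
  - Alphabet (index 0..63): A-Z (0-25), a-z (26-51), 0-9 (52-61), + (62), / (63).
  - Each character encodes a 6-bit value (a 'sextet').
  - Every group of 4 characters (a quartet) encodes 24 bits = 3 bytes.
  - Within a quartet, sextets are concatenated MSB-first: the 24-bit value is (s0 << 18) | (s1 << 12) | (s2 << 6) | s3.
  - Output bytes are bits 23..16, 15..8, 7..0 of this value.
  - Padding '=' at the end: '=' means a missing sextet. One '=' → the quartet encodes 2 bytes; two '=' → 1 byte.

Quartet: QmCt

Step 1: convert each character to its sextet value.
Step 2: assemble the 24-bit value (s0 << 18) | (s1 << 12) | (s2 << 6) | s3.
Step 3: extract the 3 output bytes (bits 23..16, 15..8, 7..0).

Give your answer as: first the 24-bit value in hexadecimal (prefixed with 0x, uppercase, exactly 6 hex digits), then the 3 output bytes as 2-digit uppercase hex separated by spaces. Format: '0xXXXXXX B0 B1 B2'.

Sextets: Q=16, m=38, C=2, t=45
24-bit: (16<<18) | (38<<12) | (2<<6) | 45
      = 0x400000 | 0x026000 | 0x000080 | 0x00002D
      = 0x4260AD
Bytes: (v>>16)&0xFF=42, (v>>8)&0xFF=60, v&0xFF=AD

Answer: 0x4260AD 42 60 AD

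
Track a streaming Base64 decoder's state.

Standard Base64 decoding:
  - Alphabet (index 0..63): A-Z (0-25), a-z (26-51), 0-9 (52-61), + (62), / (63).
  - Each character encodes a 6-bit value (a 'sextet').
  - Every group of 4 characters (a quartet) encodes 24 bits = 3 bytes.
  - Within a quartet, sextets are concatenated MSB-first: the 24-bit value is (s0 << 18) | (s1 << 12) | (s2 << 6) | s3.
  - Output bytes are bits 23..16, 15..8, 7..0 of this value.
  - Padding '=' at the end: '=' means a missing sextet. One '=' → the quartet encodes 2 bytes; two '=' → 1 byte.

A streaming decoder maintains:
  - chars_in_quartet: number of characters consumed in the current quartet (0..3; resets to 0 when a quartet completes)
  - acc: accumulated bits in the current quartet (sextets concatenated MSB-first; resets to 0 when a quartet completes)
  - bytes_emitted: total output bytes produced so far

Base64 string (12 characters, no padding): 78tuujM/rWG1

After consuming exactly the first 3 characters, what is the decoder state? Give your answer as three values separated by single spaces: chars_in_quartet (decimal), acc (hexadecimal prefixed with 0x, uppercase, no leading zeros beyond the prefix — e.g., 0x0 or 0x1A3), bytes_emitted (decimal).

After char 0 ('7'=59): chars_in_quartet=1 acc=0x3B bytes_emitted=0
After char 1 ('8'=60): chars_in_quartet=2 acc=0xEFC bytes_emitted=0
After char 2 ('t'=45): chars_in_quartet=3 acc=0x3BF2D bytes_emitted=0

Answer: 3 0x3BF2D 0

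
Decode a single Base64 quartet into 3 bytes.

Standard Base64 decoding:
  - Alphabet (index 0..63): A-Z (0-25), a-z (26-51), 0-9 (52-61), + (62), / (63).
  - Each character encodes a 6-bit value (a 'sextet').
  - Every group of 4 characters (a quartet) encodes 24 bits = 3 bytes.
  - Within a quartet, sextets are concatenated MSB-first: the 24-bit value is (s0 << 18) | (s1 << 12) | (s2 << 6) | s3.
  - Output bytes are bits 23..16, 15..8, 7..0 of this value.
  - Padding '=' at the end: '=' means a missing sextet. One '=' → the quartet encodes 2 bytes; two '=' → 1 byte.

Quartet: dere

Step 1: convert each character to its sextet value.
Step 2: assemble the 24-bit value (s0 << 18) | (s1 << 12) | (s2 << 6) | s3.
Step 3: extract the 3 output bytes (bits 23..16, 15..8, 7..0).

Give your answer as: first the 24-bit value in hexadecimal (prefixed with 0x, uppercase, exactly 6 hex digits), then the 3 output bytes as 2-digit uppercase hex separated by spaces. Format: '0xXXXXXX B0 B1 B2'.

Sextets: d=29, e=30, r=43, e=30
24-bit: (29<<18) | (30<<12) | (43<<6) | 30
      = 0x740000 | 0x01E000 | 0x000AC0 | 0x00001E
      = 0x75EADE
Bytes: (v>>16)&0xFF=75, (v>>8)&0xFF=EA, v&0xFF=DE

Answer: 0x75EADE 75 EA DE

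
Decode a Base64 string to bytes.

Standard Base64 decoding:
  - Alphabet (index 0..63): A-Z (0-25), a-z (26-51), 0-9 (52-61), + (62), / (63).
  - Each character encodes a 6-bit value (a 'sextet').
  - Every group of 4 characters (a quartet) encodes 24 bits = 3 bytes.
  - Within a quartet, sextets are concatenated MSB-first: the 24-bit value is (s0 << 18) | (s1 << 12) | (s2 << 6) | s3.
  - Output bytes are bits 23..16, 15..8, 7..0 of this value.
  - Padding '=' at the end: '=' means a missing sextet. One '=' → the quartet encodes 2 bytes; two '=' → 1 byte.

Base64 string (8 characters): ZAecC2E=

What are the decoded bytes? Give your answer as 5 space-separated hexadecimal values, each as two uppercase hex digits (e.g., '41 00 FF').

Answer: 64 07 9C 0B 61

Derivation:
After char 0 ('Z'=25): chars_in_quartet=1 acc=0x19 bytes_emitted=0
After char 1 ('A'=0): chars_in_quartet=2 acc=0x640 bytes_emitted=0
After char 2 ('e'=30): chars_in_quartet=3 acc=0x1901E bytes_emitted=0
After char 3 ('c'=28): chars_in_quartet=4 acc=0x64079C -> emit 64 07 9C, reset; bytes_emitted=3
After char 4 ('C'=2): chars_in_quartet=1 acc=0x2 bytes_emitted=3
After char 5 ('2'=54): chars_in_quartet=2 acc=0xB6 bytes_emitted=3
After char 6 ('E'=4): chars_in_quartet=3 acc=0x2D84 bytes_emitted=3
Padding '=': partial quartet acc=0x2D84 -> emit 0B 61; bytes_emitted=5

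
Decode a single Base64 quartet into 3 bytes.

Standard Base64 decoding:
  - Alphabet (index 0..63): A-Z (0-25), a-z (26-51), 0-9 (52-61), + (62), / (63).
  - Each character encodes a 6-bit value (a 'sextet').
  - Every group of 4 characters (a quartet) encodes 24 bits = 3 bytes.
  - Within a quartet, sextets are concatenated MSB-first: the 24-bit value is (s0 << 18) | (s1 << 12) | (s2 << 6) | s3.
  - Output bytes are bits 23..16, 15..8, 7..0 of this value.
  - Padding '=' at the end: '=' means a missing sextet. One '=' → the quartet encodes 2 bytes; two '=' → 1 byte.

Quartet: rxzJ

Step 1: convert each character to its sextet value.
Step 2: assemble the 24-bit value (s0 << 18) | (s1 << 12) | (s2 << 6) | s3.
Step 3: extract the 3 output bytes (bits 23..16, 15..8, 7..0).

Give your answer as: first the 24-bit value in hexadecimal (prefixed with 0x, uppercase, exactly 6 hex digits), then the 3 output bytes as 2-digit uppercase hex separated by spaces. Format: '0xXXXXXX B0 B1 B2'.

Sextets: r=43, x=49, z=51, J=9
24-bit: (43<<18) | (49<<12) | (51<<6) | 9
      = 0xAC0000 | 0x031000 | 0x000CC0 | 0x000009
      = 0xAF1CC9
Bytes: (v>>16)&0xFF=AF, (v>>8)&0xFF=1C, v&0xFF=C9

Answer: 0xAF1CC9 AF 1C C9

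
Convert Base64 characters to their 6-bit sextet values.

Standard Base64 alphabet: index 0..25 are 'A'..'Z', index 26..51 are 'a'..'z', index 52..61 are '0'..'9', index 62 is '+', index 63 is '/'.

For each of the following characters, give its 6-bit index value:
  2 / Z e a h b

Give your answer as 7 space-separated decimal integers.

Answer: 54 63 25 30 26 33 27

Derivation:
'2': 0..9 range, 52 + ord('2') − ord('0') = 54
'/': index 63
'Z': A..Z range, ord('Z') − ord('A') = 25
'e': a..z range, 26 + ord('e') − ord('a') = 30
'a': a..z range, 26 + ord('a') − ord('a') = 26
'h': a..z range, 26 + ord('h') − ord('a') = 33
'b': a..z range, 26 + ord('b') − ord('a') = 27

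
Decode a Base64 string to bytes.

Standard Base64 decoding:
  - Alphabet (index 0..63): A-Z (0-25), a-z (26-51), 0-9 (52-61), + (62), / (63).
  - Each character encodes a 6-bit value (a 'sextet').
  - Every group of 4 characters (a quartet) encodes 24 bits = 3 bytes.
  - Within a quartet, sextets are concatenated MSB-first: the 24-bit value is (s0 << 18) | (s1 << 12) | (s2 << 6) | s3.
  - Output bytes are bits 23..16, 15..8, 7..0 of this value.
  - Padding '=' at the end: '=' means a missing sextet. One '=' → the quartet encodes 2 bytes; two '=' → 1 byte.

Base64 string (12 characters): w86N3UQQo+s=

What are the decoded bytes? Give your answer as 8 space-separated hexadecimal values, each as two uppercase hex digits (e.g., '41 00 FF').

After char 0 ('w'=48): chars_in_quartet=1 acc=0x30 bytes_emitted=0
After char 1 ('8'=60): chars_in_quartet=2 acc=0xC3C bytes_emitted=0
After char 2 ('6'=58): chars_in_quartet=3 acc=0x30F3A bytes_emitted=0
After char 3 ('N'=13): chars_in_quartet=4 acc=0xC3CE8D -> emit C3 CE 8D, reset; bytes_emitted=3
After char 4 ('3'=55): chars_in_quartet=1 acc=0x37 bytes_emitted=3
After char 5 ('U'=20): chars_in_quartet=2 acc=0xDD4 bytes_emitted=3
After char 6 ('Q'=16): chars_in_quartet=3 acc=0x37510 bytes_emitted=3
After char 7 ('Q'=16): chars_in_quartet=4 acc=0xDD4410 -> emit DD 44 10, reset; bytes_emitted=6
After char 8 ('o'=40): chars_in_quartet=1 acc=0x28 bytes_emitted=6
After char 9 ('+'=62): chars_in_quartet=2 acc=0xA3E bytes_emitted=6
After char 10 ('s'=44): chars_in_quartet=3 acc=0x28FAC bytes_emitted=6
Padding '=': partial quartet acc=0x28FAC -> emit A3 EB; bytes_emitted=8

Answer: C3 CE 8D DD 44 10 A3 EB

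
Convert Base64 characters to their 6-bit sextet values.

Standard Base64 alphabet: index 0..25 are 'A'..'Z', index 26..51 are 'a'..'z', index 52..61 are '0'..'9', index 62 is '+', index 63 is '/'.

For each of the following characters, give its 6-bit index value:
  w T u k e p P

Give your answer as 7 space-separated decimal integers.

'w': a..z range, 26 + ord('w') − ord('a') = 48
'T': A..Z range, ord('T') − ord('A') = 19
'u': a..z range, 26 + ord('u') − ord('a') = 46
'k': a..z range, 26 + ord('k') − ord('a') = 36
'e': a..z range, 26 + ord('e') − ord('a') = 30
'p': a..z range, 26 + ord('p') − ord('a') = 41
'P': A..Z range, ord('P') − ord('A') = 15

Answer: 48 19 46 36 30 41 15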